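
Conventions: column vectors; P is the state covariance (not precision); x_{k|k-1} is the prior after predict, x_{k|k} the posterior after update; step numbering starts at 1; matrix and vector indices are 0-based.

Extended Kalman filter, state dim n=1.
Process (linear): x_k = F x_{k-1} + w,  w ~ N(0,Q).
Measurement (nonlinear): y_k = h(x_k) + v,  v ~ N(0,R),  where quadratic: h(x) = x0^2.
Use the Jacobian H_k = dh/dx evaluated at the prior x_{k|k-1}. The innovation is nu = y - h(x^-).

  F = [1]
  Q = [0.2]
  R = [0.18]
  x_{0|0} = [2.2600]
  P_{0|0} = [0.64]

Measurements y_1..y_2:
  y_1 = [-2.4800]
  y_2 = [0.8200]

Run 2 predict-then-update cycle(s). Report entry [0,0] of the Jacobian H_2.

step 1: x^-=[2.2600]  P^-=[0.8400]  H_jac=[4.5200]  S=[17.3415]  K=[0.2189]  nu=[-7.5876]  x^+=[0.5988]  P^+=[0.0087]
step 2: x^-=[0.5988]  P^-=[0.2087]  H_jac=[1.1975]  S=[0.4793]  K=[0.5215]  nu=[0.4615]  x^+=[0.8394]  P^+=[0.0784]

H_jac[0,0] = 1.1975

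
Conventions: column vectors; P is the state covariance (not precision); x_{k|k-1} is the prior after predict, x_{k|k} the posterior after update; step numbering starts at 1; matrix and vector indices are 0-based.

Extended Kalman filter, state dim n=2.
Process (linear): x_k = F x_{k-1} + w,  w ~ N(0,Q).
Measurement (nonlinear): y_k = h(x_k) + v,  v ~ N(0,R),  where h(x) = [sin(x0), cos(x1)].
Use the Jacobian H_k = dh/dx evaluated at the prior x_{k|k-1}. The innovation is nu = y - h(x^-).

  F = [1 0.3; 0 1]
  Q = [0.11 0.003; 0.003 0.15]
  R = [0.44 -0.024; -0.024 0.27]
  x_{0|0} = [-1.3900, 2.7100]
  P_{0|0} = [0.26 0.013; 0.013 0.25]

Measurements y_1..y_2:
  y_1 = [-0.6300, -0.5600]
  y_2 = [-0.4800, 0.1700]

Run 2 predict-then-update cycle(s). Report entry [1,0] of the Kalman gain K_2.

step 1: x^-=[-0.5770, 2.7100]  P^-=[0.4003 0.0910; 0.0910 0.4000]  H_jac=[0.8381 0.0000; 0.0000 -0.4183]  S=[0.7212 -0.0559; -0.0559 0.3400]  K=[0.4624 -0.0359; 0.0685 -0.4809]  nu=[-0.0845, 0.3483]  x^+=[-0.6286, 2.5367]  P^+=[0.2438 0.0497; 0.0497 0.3143]
step 2: x^-=[0.1324, 2.5367]  P^-=[0.4119 0.1470; 0.1470 0.4643]  H_jac=[0.9912 0.0000; 0.0000 -0.5687]  S=[0.8447 -0.1069; -0.1069 0.4201]  K=[0.4734 -0.0786; 0.0961 -0.6040]  nu=[-0.6120, 0.9926]  x^+=[-0.2353, 1.8784]  P^+=[0.2120 0.0573; 0.0573 0.2908]

K[1,0] = 0.0961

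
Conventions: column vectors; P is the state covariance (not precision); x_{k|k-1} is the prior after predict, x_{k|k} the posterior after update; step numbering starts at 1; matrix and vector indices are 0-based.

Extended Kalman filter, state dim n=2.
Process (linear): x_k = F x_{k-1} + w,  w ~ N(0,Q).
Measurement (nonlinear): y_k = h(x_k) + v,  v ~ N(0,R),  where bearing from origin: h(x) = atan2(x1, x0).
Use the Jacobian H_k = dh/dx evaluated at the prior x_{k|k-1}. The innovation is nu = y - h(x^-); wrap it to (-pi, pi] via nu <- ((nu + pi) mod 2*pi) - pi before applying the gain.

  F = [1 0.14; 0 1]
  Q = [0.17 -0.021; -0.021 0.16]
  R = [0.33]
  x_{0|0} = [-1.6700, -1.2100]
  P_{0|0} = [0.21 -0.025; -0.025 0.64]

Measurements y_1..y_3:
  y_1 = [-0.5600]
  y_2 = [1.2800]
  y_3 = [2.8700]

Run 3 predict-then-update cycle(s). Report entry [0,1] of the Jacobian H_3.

H_jac[0,1] = -0.2550

step 1: x^-=[-1.8394, -1.2100]  P^-=[0.3855 0.0436; 0.0436 0.8000]  H_jac=[0.2496 -0.3795]  S=[0.4610]  K=[0.1729; -0.6349]  nu=[1.9997]  x^+=[-1.4937, -2.4797]  P^+=[0.3718 0.0942; 0.0942 0.6142]
step 2: x^-=[-1.8408, -2.4797]  P^-=[0.5802 0.1592; 0.1592 0.7742]  H_jac=[0.2600 -0.1930]  S=[0.3821]  K=[0.3144; -0.2827]  nu=[-2.7938]  x^+=[-2.7191, -1.6898]  P^+=[0.5424 0.1931; 0.1931 0.7436]
step 3: x^-=[-2.9557, -1.6898]  P^-=[0.7811 0.2763; 0.2763 0.9036]  H_jac=[0.1458 -0.2550]  S=[0.3848]  K=[0.1128; -0.4941]  nu=[-0.7909]  x^+=[-3.0450, -1.2990]  P^+=[0.7762 0.2977; 0.2977 0.8097]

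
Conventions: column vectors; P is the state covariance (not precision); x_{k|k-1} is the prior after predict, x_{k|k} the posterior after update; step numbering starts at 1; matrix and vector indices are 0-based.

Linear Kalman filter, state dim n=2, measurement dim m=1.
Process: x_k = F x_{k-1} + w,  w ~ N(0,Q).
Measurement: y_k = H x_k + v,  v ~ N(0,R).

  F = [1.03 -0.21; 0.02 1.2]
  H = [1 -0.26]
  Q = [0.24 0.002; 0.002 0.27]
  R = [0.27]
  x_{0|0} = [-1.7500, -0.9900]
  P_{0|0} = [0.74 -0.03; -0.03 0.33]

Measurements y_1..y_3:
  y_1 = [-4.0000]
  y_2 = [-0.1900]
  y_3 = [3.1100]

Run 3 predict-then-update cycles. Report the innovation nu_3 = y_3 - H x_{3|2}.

step 1: x^-=[-1.5946, -1.2230]  P^-=[1.0526 -0.1029; -0.1029 0.7441]  S=[1.4264]  K=[0.7567; -0.2077]  nu=[-2.7234]  x^+=[-3.6554, -0.6572]  P^+=[0.2359 0.1214; 0.1214 0.6825]
step 2: x^-=[-3.6270, -0.8618]  P^-=[0.4678 -0.0156; -0.0156 1.2587]  S=[0.8310]  K=[0.5678; -0.4126]  nu=[3.2130]  x^+=[-1.8026, -2.1875]  P^+=[0.1999 0.1791; 0.1791 1.1172]
step 3: x^-=[-1.3973, -2.6611]  P^-=[0.4238 -0.0548; -0.0548 1.8875]  S=[0.8500]  K=[0.5154; -0.6419]  nu=[3.8154]  x^+=[0.5693, -5.1102]  P^+=[0.1980 0.2264; 0.2264 1.5373]

innov = [3.8154]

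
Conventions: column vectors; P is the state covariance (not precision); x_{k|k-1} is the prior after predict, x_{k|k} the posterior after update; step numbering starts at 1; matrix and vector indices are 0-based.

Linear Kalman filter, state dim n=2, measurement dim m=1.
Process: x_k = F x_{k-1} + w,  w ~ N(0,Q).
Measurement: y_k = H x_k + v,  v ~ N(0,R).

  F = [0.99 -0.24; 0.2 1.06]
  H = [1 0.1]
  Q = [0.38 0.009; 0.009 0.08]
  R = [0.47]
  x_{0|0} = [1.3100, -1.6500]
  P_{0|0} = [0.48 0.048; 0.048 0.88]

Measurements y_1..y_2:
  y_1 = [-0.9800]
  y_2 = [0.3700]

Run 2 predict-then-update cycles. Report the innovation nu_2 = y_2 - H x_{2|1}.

innov = [0.1023]

step 1: x^-=[1.6929, -1.4870]  P^-=[0.8783 -0.0718; -0.0718 1.1083]  S=[1.3451]  K=[0.6477; 0.0290]  nu=[-2.5242]  x^+=[0.0581, -1.5603]  P^+=[0.3141 -0.0971; -0.0971 1.1072]
step 2: x^-=[0.4320, -1.6423]  P^-=[0.7978 -0.3077; -0.3077 1.2954]  S=[1.2192]  K=[0.6291; -0.1461]  nu=[0.1023]  x^+=[0.4963, -1.6573]  P^+=[0.3152 -0.1956; -0.1956 1.2694]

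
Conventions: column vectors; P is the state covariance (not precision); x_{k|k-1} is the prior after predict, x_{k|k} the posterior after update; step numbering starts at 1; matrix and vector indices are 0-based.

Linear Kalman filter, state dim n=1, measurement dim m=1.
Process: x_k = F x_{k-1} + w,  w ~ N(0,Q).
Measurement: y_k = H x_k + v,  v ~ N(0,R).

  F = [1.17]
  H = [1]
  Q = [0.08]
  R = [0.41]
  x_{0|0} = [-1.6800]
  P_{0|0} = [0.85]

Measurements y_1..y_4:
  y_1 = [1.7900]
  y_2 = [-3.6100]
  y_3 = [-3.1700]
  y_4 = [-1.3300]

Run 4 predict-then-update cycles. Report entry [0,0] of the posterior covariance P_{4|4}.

step 1: x^-=[-1.9656]  P^-=[1.2436]  S=[1.6536]  K=[0.7521]  nu=[3.7556]  x^+=[0.8588]  P^+=[0.3083]
step 2: x^-=[1.0048]  P^-=[0.5021]  S=[0.9121]  K=[0.5505]  nu=[-4.6148]  x^+=[-1.5356]  P^+=[0.2257]
step 3: x^-=[-1.7966]  P^-=[0.3890]  S=[0.7990]  K=[0.4868]  nu=[-1.3734]  x^+=[-2.4652]  P^+=[0.1996]
step 4: x^-=[-2.8843]  P^-=[0.3532]  S=[0.7632]  K=[0.4628]  nu=[1.5543]  x^+=[-2.1650]  P^+=[0.1898]

P_post[0,0] = 0.1898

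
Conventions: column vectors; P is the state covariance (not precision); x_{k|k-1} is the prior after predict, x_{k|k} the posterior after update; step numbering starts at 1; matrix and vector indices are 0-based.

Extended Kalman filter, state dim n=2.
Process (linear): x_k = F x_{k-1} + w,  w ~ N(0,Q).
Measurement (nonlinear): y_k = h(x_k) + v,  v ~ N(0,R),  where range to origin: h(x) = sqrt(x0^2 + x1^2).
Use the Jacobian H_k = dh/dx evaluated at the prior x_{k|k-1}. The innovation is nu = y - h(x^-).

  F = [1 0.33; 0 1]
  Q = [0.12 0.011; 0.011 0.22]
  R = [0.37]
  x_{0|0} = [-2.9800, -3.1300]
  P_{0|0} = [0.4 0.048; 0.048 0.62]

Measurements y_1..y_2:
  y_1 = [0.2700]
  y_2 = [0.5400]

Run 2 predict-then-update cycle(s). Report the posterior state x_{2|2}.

step 1: x^-=[-4.0129, -3.1300]  P^-=[0.6192 0.2636; 0.2636 0.8400]  H_jac=[-0.7885 -0.6150]  S=[1.3284]  K=[-0.4896; -0.5454]  nu=[-4.8192]  x^+=[-1.6535, -0.5017]  P^+=[0.3008 -0.0911; -0.0911 0.4449]
step 2: x^-=[-1.8190, -0.5017]  P^-=[0.4091 0.0667; 0.0667 0.6649]  H_jac=[-0.9640 -0.2659]  S=[0.8314]  K=[-0.4957; -0.2900]  nu=[-1.3469]  x^+=[-1.1513, -0.1111]  P^+=[0.2048 -0.0528; -0.0528 0.5950]

x_post = [-1.1513, -0.1111]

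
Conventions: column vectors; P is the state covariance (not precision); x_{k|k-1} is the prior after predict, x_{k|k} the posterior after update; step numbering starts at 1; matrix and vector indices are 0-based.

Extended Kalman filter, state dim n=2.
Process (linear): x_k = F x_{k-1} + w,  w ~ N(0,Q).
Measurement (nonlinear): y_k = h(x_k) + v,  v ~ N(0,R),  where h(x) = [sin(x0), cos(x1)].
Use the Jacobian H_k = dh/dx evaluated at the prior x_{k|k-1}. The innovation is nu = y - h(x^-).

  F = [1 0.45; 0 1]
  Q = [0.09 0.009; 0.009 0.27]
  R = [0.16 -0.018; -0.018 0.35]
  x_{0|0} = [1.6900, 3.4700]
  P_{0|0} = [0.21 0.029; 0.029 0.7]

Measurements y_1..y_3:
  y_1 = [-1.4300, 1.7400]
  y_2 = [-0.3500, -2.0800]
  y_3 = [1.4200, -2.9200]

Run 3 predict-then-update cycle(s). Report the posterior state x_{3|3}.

step 1: x^-=[3.2515, 3.4700]  P^-=[0.4678 0.3530; 0.3530 0.9700]  H_jac=[-0.9940 0.0000; 0.0000 0.3225]  S=[0.6222 -0.1312; -0.1312 0.4509]  K=[-0.7395 0.0374; -0.4449 0.5644]  nu=[-1.3203, 2.6866]  x^+=[4.3283, 5.5738]  P^+=[0.1197 0.0818; 0.0818 0.6373]
step 2: x^-=[6.8365, 5.5738]  P^-=[0.4124 0.3776; 0.3776 0.9073]  H_jac=[0.8508 0.0000; 0.0000 0.6514]  S=[0.4585 0.1913; 0.1913 0.7350]  K=[0.7018 0.1520; 0.4097 0.6975]  nu=[-0.8755, -2.8387]  x^+=[5.7905, 3.2351]  P^+=[0.1288 0.0623; 0.0623 0.3634]
step 3: x^-=[7.2463, 3.2351]  P^-=[0.3484 0.2348; 0.2348 0.6334]  H_jac=[0.5710 0.0000; 0.0000 0.0933]  S=[0.2736 -0.0055; -0.0055 0.3555]  K=[0.7286 0.0729; 0.4936 0.1739]  nu=[0.5991, -1.9244]  x^+=[7.5425, 3.1961]  P^+=[0.2019 0.1328; 0.1328 0.5570]

x_post = [7.5425, 3.1961]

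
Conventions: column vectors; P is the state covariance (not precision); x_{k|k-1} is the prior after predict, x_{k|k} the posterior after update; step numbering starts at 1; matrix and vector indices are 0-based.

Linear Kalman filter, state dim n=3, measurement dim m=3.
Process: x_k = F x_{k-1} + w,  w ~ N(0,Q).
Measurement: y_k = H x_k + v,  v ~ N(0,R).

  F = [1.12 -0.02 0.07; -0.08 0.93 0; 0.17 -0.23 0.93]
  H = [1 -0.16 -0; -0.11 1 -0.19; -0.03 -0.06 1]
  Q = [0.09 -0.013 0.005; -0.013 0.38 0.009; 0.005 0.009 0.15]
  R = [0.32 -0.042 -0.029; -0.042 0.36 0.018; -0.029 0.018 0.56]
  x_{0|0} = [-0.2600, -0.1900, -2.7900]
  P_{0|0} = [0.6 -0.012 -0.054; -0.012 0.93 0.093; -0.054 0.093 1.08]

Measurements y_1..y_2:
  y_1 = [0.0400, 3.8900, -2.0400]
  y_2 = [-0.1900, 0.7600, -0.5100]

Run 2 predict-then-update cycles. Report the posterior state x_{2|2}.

x_post = [0.0909, 1.1084, -1.6228]

step 1: x^-=[-0.4827, -0.1559, -2.5952]  P^-=[0.8401 -0.0902 0.1368; -0.0902 1.1900 -0.1158; 0.1368 -0.1158 1.0947]  S=[1.2194 -0.4461 0.1176; -0.4461 1.6692 -0.3879; 0.1176 -0.3879 1.6651]  K=[0.7256 0.0776 0.0371; 0.0410 0.7576 0.0628; 0.0507 -0.0392 0.6464]  nu=[0.4978, 3.4997, 0.5314]  x^+=[0.1696, 2.5491, -2.3637]  P^+=[0.2319 0.0255 0.0096; 0.0255 0.2874 0.0656; 0.0096 0.0656 0.3641]
step 2: x^-=[-0.0264, 2.3571, -2.7557]  P^-=[0.3830 -0.0083 0.0754; -0.0083 0.6263 0.0049; 0.0754 0.0049 0.4598]  S=[0.7217 -0.2070 0.0406; -0.2070 1.0106 -0.1084; 0.0406 -0.1084 1.0172]  K=[0.5450 0.0526 0.0472; 0.0281 0.6291 0.0340; 0.0705 -0.0278 0.4437]  nu=[0.2136, -2.1236, 2.3863]  x^+=[0.0909, 1.1084, -1.6228]  P^+=[0.1739 0.0194 0.0179; 0.0194 0.2365 0.0443; 0.0179 0.0443 0.2491]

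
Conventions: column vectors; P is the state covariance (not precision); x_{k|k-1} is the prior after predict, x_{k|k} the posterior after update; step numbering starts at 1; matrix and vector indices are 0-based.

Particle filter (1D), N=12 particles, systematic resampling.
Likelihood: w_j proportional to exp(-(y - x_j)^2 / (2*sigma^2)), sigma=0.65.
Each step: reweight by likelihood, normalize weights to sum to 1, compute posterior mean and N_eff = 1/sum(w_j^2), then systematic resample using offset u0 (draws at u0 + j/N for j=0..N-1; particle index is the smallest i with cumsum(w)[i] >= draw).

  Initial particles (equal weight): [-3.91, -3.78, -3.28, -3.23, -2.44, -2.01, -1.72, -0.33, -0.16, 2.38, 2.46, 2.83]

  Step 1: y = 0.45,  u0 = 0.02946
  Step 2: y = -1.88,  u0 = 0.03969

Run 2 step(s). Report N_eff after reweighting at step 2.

N_eff = 10.8175

step 1: w=[0.0000, 0.0000, 0.0000, 0.0000, 0.0000, 0.0007, 0.0033, 0.4207, 0.5565, 0.0105, 0.0072, 0.0011]  mean=-0.1891  Neff=2.0542  idx=[7, 7, 7, 7, 7, 8, 8, 8, 8, 8, 8, 8]
step 2: w=[0.1159, 0.1159, 0.1159, 0.1159, 0.1159, 0.0600, 0.0600, 0.0600, 0.0600, 0.0600, 0.0600, 0.0600]  mean=-0.2585  Neff=10.8175  idx=[0, 1, 1, 2, 3, 3, 4, 5, 7, 8, 9, 11]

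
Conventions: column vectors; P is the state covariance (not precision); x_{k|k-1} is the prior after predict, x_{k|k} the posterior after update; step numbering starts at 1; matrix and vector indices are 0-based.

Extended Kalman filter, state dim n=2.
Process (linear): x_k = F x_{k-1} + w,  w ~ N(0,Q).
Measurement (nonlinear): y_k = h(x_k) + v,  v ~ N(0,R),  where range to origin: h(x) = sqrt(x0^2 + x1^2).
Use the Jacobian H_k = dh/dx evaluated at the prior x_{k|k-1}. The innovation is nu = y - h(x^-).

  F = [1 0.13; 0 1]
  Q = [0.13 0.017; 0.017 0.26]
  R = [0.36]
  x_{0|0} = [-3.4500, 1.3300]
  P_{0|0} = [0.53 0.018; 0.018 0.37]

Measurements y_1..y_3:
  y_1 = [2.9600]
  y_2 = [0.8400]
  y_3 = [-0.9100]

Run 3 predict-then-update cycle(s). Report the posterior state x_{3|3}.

x_post = [-0.5267, 0.2367]

step 1: x^-=[-3.2771, 1.3300]  P^-=[0.6709 0.0831; 0.0831 0.6300]  H_jac=[-0.9266 0.3761]  S=[0.9672]  K=[-0.6104; 0.1653]  nu=[-0.5767]  x^+=[-2.9251, 1.2347]  P^+=[0.3105 0.1807; 0.1807 0.6036]
step 2: x^-=[-2.7646, 1.2347]  P^-=[0.4977 0.2762; 0.2762 0.8636]  H_jac=[-0.9131 0.4078]  S=[0.7129]  K=[-0.4795; 0.1402]  nu=[-2.1877]  x^+=[-1.7156, 0.9279]  P^+=[0.3338 0.3241; 0.3241 0.8495]
step 3: x^-=[-1.5949, 0.9279]  P^-=[0.5624 0.4516; 0.4516 1.1095]  H_jac=[-0.8644 0.5029]  S=[0.6682]  K=[-0.3877; 0.2508]  nu=[-2.7552]  x^+=[-0.5267, 0.2367]  P^+=[0.4620 0.5165; 0.5165 1.0675]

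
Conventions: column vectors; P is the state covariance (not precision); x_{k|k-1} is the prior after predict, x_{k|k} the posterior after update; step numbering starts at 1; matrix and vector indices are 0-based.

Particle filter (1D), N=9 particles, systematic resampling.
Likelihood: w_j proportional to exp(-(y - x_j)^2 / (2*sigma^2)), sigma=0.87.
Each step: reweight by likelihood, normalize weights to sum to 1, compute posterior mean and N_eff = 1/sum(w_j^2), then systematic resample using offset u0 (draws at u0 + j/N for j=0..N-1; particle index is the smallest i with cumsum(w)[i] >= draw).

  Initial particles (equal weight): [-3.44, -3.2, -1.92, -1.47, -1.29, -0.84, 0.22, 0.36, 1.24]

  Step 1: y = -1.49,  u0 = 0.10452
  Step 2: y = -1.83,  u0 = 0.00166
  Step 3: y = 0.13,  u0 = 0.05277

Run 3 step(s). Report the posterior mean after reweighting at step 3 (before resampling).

step 1: w=[0.0198, 0.0354, 0.2160, 0.2440, 0.2377, 0.1846, 0.0354, 0.0254, 0.0018]  mean=-1.3971  Neff=4.9927  idx=[2, 2, 3, 3, 4, 4, 5, 5, 7]
step 2: w=[0.1515, 0.1515, 0.1399, 0.1399, 0.1257, 0.1257, 0.0797, 0.0797, 0.0064]  mean=-1.4489  Neff=7.7288  idx=[0, 0, 1, 2, 3, 3, 4, 5, 6]
step 3: w=[0.0345, 0.0345, 0.0345, 0.1021, 0.1021, 0.1021, 0.1462, 0.1462, 0.2976]  mean=-1.2764  Neff=6.0166  idx=[1, 3, 4, 5, 6, 7, 8, 8, 8]

post_mean = -1.2764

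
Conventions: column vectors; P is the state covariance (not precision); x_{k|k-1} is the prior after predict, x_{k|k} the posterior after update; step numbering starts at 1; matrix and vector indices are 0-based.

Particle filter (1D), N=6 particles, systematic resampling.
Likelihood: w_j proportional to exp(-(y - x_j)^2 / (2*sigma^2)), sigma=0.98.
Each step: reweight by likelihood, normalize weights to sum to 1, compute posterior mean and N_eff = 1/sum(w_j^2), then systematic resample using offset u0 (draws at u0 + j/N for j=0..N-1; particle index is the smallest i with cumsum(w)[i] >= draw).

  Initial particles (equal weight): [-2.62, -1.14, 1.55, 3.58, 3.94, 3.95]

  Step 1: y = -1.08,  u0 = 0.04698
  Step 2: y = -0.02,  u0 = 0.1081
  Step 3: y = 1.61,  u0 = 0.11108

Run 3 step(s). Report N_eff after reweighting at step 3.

step 1: w=[0.2210, 0.7582, 0.0207, 0.0000, 0.0000, 0.0000]  mean=-1.4113  Neff=1.6020  idx=[0, 0, 1, 1, 1, 1]
step 2: w=[0.0138, 0.0138, 0.2431, 0.2431, 0.2431, 0.2431]  mean=-1.1809  Neff=4.2240  idx=[2, 3, 3, 4, 5, 5]
step 3: w=[0.1667, 0.1667, 0.1667, 0.1667, 0.1667, 0.1667]  mean=-1.1400  Neff=6.0000  idx=[0, 1, 2, 3, 4, 5]

N_eff = 6.0000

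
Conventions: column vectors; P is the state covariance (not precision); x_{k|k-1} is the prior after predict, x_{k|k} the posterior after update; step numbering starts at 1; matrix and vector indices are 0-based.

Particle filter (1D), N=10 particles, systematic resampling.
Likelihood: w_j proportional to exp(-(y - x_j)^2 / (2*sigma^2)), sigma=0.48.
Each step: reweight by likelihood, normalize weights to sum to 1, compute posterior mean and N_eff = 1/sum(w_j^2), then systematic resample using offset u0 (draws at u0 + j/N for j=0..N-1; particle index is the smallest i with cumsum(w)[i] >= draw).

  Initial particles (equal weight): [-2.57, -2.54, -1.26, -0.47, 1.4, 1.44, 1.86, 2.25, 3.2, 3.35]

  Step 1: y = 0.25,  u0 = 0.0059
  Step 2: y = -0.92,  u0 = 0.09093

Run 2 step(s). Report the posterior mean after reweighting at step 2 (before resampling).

post_mean = -0.5862

step 1: w=[0.0000, 0.0000, 0.0162, 0.7404, 0.1293, 0.1055, 0.0082, 0.0004, 0.0000, 0.0000]  mean=-0.0192  Neff=1.7351  idx=[2, 3, 3, 3, 3, 3, 3, 3, 4, 5]
step 2: w=[0.1471, 0.1218, 0.1218, 0.1218, 0.1218, 0.1218, 0.1218, 0.1218, 0.0000, 0.0000]  mean=-0.5862  Neff=7.9644  idx=[0, 1, 2, 3, 3, 4, 5, 6, 7, 7]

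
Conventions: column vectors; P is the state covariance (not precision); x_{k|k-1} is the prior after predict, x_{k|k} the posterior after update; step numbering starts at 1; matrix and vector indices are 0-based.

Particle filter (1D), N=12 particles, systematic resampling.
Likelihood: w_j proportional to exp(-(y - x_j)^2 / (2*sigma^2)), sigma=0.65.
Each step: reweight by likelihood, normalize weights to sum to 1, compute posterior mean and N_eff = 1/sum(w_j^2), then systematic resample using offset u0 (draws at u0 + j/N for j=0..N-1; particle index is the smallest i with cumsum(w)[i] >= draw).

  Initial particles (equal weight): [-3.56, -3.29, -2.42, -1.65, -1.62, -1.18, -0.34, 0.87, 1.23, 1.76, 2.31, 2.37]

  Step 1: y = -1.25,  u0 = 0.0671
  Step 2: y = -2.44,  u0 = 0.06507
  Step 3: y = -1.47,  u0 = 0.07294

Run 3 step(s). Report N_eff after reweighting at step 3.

N_eff = 11.9927

step 1: w=[0.0006, 0.0022, 0.0607, 0.2538, 0.2609, 0.3050, 0.1151, 0.0015, 0.0002, 0.0000, 0.0000, 0.0000]  mean=-1.3951  Neff=4.1248  idx=[3, 3, 3, 3, 4, 4, 4, 5, 5, 5, 6, 6]
step 2: w=[0.1280, 0.1280, 0.1280, 0.1280, 0.1208, 0.1208, 0.1208, 0.0409, 0.0409, 0.0409, 0.0014, 0.0014]  mean=-1.5776  Neff=8.7468  idx=[0, 1, 1, 2, 3, 3, 4, 5, 5, 6, 7, 9]
step 3: w=[0.0838, 0.0838, 0.0838, 0.0838, 0.0838, 0.0838, 0.0848, 0.0848, 0.0848, 0.0848, 0.0789, 0.0789]  mean=-1.5657  Neff=11.9927  idx=[0, 1, 2, 3, 4, 5, 6, 7, 8, 9, 10, 11]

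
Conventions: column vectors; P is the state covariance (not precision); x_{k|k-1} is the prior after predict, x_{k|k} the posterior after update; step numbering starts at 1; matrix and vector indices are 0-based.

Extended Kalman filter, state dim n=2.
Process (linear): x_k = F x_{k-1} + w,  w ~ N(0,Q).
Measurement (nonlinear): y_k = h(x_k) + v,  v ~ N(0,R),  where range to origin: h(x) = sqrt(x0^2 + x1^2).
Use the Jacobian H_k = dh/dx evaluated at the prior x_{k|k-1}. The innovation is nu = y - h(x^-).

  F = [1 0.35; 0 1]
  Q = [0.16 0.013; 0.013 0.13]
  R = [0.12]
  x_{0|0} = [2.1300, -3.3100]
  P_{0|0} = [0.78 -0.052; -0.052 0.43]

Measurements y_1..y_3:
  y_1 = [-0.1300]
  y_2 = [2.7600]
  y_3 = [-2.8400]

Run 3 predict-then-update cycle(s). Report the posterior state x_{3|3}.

x_post = [2.8793, -0.9199]

step 1: x^-=[0.9715, -3.3100]  P^-=[0.9563 0.1115; 0.1115 0.5600]  H_jac=[0.2816 -0.9595]  S=[0.6512]  K=[0.2493; -0.7770]  nu=[-3.5796]  x^+=[0.0792, -0.5288]  P^+=[0.9158 0.2376; 0.2376 0.1669]
step 2: x^-=[-0.1059, -0.5288]  P^-=[1.2626 0.3090; 0.3090 0.2969]  H_jac=[-0.1964 -0.9805]  S=[0.5732]  K=[-0.9613; -0.6138]  nu=[2.2207]  x^+=[-2.2406, -1.8919]  P^+=[0.7330 -0.0292; -0.0292 0.0810]
step 3: x^-=[-2.9028, -1.8919]  P^-=[0.8825 0.0122; 0.0122 0.2110]  H_jac=[-0.8378 -0.5460]  S=[0.8134]  K=[-0.9171; -0.1542]  nu=[-6.3049]  x^+=[2.8793, -0.9199]  P^+=[0.1984 -0.1028; -0.1028 0.1916]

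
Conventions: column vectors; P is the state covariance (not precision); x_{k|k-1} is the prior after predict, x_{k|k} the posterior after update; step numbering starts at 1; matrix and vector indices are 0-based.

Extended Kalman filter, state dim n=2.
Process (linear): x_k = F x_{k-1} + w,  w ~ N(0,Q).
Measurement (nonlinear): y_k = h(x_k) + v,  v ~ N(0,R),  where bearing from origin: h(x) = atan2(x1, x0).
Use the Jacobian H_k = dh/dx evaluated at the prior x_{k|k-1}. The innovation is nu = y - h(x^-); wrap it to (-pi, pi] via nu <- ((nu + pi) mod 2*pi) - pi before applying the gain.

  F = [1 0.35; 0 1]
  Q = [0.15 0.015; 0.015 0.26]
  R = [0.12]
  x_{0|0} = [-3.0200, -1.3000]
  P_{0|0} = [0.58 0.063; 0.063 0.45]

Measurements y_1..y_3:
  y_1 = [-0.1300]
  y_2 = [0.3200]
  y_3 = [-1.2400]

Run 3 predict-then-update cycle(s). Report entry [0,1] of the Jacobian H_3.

H_jac[0,1] = -0.1005

step 1: x^-=[-3.4750, -1.3000]  P^-=[0.8292 0.2355; 0.2355 0.7100]  H_jac=[0.0944 -0.2524]  S=[0.1614]  K=[0.1168; -0.9726]  nu=[2.6536]  x^+=[-3.1649, -3.8809]  P^+=[0.8270 0.2538; 0.2538 0.5573]
step 2: x^-=[-4.5233, -3.8809]  P^-=[1.2230 0.4639; 0.4639 0.8173]  H_jac=[0.1093 -0.1273]  S=[0.1349]  K=[0.5524; -0.3957]  nu=[2.7525]  x^+=[-3.0027, -4.9700]  P^+=[1.1818 0.4934; 0.4934 0.7962]
step 3: x^-=[-4.7422, -4.9700]  P^-=[1.7747 0.7871; 0.7871 1.0562]  H_jac=[0.1053 -0.1005]  S=[0.1337]  K=[0.8065; -0.1739]  nu=[1.0927]  x^+=[-3.8610, -5.1600]  P^+=[1.6878 0.8058; 0.8058 1.0521]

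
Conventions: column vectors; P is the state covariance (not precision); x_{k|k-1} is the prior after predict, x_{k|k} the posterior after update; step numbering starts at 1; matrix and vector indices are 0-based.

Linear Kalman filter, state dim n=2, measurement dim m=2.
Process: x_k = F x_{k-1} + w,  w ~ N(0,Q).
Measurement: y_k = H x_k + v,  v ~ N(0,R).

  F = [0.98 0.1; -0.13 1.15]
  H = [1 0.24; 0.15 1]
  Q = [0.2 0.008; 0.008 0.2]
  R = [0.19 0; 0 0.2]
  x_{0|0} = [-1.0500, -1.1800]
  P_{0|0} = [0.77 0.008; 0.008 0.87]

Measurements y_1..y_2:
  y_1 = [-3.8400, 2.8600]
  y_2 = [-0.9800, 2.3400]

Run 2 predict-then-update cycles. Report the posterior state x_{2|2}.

x_post = [-2.3370, 3.0198]

step 1: x^-=[-1.1470, -1.2205]  P^-=[0.9498 0.0189; 0.0189 1.3612]  S=[1.2272 0.4887; 0.4887 1.5882]  K=[0.8401 -0.1569; -0.0689 0.8800]  nu=[-2.4001, 4.2525]  x^+=[-3.8306, 2.6871]  P^+=[0.1734 -0.0574; -0.0574 0.1846]
step 2: x^-=[-3.4853, 3.5882]  P^-=[0.3571 -0.0568; -0.0568 0.4642]  S=[0.5466 0.1061; 0.1061 0.6552]  K=[0.6498 -0.1102; -0.0363 0.7014]  nu=[1.6441, -0.7254]  x^+=[-2.3370, 3.0198]  P^+=[0.1336 -0.0421; -0.0421 0.1466]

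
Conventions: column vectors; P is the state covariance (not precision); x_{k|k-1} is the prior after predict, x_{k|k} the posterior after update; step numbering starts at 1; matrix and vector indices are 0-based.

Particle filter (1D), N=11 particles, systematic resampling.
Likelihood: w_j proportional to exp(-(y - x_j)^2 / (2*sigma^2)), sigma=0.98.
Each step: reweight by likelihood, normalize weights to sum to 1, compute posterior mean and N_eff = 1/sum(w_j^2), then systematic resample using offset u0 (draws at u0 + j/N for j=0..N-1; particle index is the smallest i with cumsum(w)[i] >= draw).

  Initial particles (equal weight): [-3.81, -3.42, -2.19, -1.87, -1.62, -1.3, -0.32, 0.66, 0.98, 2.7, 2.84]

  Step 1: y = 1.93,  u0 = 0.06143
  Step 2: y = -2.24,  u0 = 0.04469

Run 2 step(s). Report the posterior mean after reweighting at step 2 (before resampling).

step 1: w=[0.0000, 0.0000, 0.0001, 0.0002, 0.0006, 0.0017, 0.0285, 0.1714, 0.2481, 0.2915, 0.2579]  mean=1.8631  Neff=4.1107  idx=[7, 7, 8, 8, 8, 9, 9, 9, 10, 10, 10]
step 2: w=[0.3243, 0.3243, 0.1170, 0.1170, 0.1170, 0.0001, 0.0001, 0.0001, 0.0000, 0.0000, 0.0000]  mean=0.7730  Neff=3.9771  idx=[0, 0, 0, 0, 1, 1, 1, 2, 3, 3, 4]

post_mean = 0.7730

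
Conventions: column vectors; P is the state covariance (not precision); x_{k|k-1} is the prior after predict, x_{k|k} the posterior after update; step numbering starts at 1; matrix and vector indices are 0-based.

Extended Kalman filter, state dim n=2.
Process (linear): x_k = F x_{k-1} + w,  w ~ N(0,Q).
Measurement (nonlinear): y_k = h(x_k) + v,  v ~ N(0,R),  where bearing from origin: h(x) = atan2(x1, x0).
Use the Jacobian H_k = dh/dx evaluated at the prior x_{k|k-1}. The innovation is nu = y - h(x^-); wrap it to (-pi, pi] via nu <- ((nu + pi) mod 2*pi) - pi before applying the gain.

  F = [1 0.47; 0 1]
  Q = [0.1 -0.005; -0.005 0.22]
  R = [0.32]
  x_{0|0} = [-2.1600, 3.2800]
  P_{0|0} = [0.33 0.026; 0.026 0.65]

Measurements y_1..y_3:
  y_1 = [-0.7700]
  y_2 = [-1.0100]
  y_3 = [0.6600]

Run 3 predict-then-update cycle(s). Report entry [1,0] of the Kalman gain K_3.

step 1: x^-=[-0.6184, 3.2800]  P^-=[0.5980 0.3265; 0.3265 0.8700]  H_jac=[-0.2944 -0.0555]  S=[0.3852]  K=[-0.5041; -0.3749]  nu=[-2.5271]  x^+=[0.6556, 4.2275]  P^+=[0.5001 0.2537; 0.2537 0.8159]
step 2: x^-=[2.6426, 4.2275]  P^-=[1.0188 0.6321; 0.6321 1.0359]  H_jac=[-0.1701 0.1063]  S=[0.3383]  K=[-0.3135; 0.0077]  nu=[-2.0221]  x^+=[3.2766, 4.2119]  P^+=[0.9856 0.6330; 0.6330 1.0358]
step 3: x^-=[5.2562, 4.2119]  P^-=[1.9094 1.1148; 1.1148 1.2558]  H_jac=[-0.0928 0.1159]  S=[0.3293]  K=[-0.1461; 0.1275]  nu=[-0.0155]  x^+=[5.2584, 4.2099]  P^+=[1.9023 1.1209; 1.1209 1.2505]

K[1,0] = 0.1275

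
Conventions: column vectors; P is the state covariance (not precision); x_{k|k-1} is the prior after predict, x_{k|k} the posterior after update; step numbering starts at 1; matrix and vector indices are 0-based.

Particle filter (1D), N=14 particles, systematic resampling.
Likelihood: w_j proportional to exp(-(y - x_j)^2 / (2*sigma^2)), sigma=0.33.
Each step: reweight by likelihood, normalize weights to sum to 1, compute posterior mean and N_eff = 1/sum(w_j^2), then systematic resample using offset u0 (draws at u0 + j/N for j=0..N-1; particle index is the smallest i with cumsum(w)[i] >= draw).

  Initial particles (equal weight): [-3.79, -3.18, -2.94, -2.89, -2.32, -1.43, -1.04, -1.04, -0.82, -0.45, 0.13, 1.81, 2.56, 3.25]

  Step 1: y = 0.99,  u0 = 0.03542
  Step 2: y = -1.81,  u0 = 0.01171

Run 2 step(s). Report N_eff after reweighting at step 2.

step 1: w=[0.0000, 0.0000, 0.0000, 0.0000, 0.0000, 0.0000, 0.0000, 0.0000, 0.0000, 0.0009, 0.4230, 0.5759, 0.0002, 0.0000]  mean=1.0974  Neff=1.9585  idx=[10, 10, 10, 10, 10, 10, 11, 11, 11, 11, 11, 11, 11, 11]
step 2: w=[0.1667, 0.1667, 0.1667, 0.1667, 0.1667, 0.1667, 0.0000, 0.0000, 0.0000, 0.0000, 0.0000, 0.0000, 0.0000, 0.0000]  mean=0.1300  Neff=6.0000  idx=[0, 0, 0, 1, 1, 2, 2, 3, 3, 3, 4, 4, 5, 5]

N_eff = 6.0000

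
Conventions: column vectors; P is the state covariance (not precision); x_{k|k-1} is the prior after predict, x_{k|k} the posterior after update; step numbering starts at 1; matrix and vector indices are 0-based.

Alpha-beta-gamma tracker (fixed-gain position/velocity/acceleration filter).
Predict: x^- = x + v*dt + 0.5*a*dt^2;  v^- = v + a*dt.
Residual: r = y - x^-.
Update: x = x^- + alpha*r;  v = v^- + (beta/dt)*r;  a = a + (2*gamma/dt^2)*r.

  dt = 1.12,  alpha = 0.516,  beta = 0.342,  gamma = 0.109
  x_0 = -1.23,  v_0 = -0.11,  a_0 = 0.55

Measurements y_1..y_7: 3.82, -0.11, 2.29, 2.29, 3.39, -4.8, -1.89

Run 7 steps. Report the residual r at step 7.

resid = 3.9797

step 1: x_pred=-1.0082  r=4.8282  x^+=1.4831  v^+=1.9803  a^+=1.3891
step 2: x_pred=4.5723  r=-4.6823  x^+=2.1563  v^+=2.1063  a^+=0.5754
step 3: x_pred=4.8762  r=-2.5862  x^+=3.5417  v^+=1.9610  a^+=0.1259
step 4: x_pred=5.8170  r=-3.5270  x^+=3.9971  v^+=1.0250  a^+=-0.4871
step 5: x_pred=4.8396  r=-1.4496  x^+=4.0916  v^+=0.0369  a^+=-0.7390
step 6: x_pred=3.6694  r=-8.4694  x^+=-0.7008  v^+=-3.3770  a^+=-2.2109
step 7: x_pred=-5.8697  r=3.9797  x^+=-3.8162  v^+=-4.6379  a^+=-1.5192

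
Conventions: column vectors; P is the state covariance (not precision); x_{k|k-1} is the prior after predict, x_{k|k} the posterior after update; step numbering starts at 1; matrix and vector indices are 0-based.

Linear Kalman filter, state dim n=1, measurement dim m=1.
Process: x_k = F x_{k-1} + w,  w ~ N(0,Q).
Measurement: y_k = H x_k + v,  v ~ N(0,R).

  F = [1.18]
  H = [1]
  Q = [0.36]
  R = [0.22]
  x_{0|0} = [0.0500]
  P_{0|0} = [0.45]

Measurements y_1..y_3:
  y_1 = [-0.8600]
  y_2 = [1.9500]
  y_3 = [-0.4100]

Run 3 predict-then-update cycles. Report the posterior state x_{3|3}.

x_post = [0.0944]

step 1: x^-=[0.0590]  P^-=[0.9866]  S=[1.2066]  K=[0.8177]  nu=[-0.9190]  x^+=[-0.6924]  P^+=[0.1799]
step 2: x^-=[-0.8171]  P^-=[0.6105]  S=[0.8305]  K=[0.7351]  nu=[2.7671]  x^+=[1.2170]  P^+=[0.1617]
step 3: x^-=[1.4360]  P^-=[0.5852]  S=[0.8052]  K=[0.7268]  nu=[-1.8460]  x^+=[0.0944]  P^+=[0.1599]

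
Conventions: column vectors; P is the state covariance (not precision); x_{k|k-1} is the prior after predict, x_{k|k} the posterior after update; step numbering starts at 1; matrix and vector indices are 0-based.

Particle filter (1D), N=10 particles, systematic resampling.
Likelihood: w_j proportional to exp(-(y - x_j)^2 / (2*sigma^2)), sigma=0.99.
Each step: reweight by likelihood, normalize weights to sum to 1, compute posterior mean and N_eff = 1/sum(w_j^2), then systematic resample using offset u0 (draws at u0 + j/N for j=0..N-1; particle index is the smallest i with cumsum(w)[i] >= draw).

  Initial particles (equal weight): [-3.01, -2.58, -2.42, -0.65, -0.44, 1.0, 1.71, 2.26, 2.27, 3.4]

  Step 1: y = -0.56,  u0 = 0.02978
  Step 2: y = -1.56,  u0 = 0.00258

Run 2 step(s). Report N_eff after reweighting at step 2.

step 1: w=[0.0172, 0.0457, 0.0628, 0.3652, 0.3640, 0.1060, 0.0265, 0.0063, 0.0062, 0.0001]  mean=-0.5392  Neff=3.5181  idx=[1, 3, 3, 3, 3, 4, 4, 4, 4, 5]
step 2: w=[0.1098, 0.1224, 0.1224, 0.1224, 0.1224, 0.0985, 0.0985, 0.0985, 0.0985, 0.0066]  mean=-0.7684  Neff=9.0221  idx=[0, 0, 1, 2, 3, 4, 5, 6, 7, 8]

N_eff = 9.0221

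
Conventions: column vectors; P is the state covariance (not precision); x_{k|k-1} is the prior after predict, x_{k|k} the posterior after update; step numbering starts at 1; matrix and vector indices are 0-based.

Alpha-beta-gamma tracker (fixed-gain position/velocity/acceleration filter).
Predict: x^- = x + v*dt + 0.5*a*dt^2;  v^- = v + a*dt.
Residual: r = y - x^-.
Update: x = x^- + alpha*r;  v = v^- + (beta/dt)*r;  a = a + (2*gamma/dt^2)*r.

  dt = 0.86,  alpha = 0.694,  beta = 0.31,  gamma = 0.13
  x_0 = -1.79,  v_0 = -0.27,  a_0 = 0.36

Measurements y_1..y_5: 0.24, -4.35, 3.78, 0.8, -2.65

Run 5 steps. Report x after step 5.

step 1: x_pred=-1.8891  r=2.1291  x^+=-0.4115  v^+=0.8071  a^+=1.1085
step 2: x_pred=0.6925  r=-5.0425  x^+=-2.8070  v^+=-0.0573  a^+=-0.6642
step 3: x_pred=-3.1019  r=6.8819  x^+=1.6741  v^+=1.8522  a^+=1.7551
step 4: x_pred=3.9160  r=-3.1160  x^+=1.7535  v^+=2.2383  a^+=0.6597
step 5: x_pred=3.9224  r=-6.5724  x^+=-0.6388  v^+=0.4365  a^+=-1.6508

x_post = -0.6388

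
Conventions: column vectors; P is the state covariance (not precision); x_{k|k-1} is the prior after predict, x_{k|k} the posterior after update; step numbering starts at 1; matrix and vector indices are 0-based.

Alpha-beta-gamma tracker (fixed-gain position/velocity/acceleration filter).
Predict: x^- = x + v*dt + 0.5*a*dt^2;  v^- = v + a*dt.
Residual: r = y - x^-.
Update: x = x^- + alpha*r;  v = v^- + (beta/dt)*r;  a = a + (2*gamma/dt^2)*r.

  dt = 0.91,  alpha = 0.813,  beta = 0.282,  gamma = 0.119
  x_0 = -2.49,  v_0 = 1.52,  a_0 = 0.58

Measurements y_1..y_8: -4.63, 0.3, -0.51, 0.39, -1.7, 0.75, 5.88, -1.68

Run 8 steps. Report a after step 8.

a_post = -1.0652

step 1: x_pred=-0.8667  r=-3.7633  x^+=-3.9263  v^+=0.8816  a^+=-0.5016
step 2: x_pred=-3.3317  r=3.6317  x^+=-0.3791  v^+=1.5505  a^+=0.5422
step 3: x_pred=1.2564  r=-1.7664  x^+=-0.1797  v^+=1.4965  a^+=0.0345
step 4: x_pred=1.1964  r=-0.8064  x^+=0.5408  v^+=1.2780  a^+=-0.1973
step 5: x_pred=1.6221  r=-3.3221  x^+=-1.0788  v^+=0.0690  a^+=-1.1521
step 6: x_pred=-1.4930  r=2.2430  x^+=0.3306  v^+=-0.2843  a^+=-0.5074
step 7: x_pred=-0.1382  r=6.0182  x^+=4.7546  v^+=1.1189  a^+=1.2222
step 8: x_pred=6.2789  r=-7.9589  x^+=-0.1917  v^+=-0.2352  a^+=-1.0652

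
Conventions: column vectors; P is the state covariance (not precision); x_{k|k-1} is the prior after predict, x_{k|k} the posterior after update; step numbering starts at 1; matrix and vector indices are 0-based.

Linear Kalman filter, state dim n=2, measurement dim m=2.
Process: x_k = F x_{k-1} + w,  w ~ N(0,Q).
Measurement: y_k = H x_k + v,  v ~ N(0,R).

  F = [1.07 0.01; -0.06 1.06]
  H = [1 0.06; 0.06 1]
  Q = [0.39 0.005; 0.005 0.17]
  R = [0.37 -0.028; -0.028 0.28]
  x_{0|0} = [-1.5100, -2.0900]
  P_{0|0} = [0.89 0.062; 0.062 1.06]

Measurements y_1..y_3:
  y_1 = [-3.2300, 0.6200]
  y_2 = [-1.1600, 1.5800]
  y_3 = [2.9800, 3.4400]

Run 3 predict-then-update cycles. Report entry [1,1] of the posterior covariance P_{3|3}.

step 1: x^-=[-1.6366, -2.1248]  P^-=[1.4104 0.0294; 0.0294 1.3563]  S=[1.7888 0.1675; 0.1675 1.6449]  K=[0.7905 -0.0112; -0.0155 0.8272]  nu=[-1.4659, 2.8430]  x^+=[-2.8272, 0.2497]  P^+=[0.2954 -0.0430; -0.0430 0.2346]
step 2: x^-=[-3.0226, 0.4343]  P^-=[0.7273 -0.0602; -0.0602 0.4402]  S=[1.0916 -0.0184; -0.0184 0.7156]  K=[0.6628 -0.0061; -0.0207 0.6096]  nu=[1.8365, 1.3270]  x^+=[-1.8135, 1.2052]  P^+=[0.2475 -0.0351; -0.0351 0.1734]
step 3: x^-=[-1.9283, 1.3863]  P^-=[0.6727 -0.0489; -0.0489 0.3701]  S=[1.0381 -0.0145; -0.0145 0.6467]  K=[0.6451 0.0013; -0.0178 0.5674]  nu=[4.8252, 2.1694]  x^+=[1.1874, 2.5315]  P^+=[0.2406 -0.0321; -0.0321 0.1613]

P_post[1,1] = 0.1613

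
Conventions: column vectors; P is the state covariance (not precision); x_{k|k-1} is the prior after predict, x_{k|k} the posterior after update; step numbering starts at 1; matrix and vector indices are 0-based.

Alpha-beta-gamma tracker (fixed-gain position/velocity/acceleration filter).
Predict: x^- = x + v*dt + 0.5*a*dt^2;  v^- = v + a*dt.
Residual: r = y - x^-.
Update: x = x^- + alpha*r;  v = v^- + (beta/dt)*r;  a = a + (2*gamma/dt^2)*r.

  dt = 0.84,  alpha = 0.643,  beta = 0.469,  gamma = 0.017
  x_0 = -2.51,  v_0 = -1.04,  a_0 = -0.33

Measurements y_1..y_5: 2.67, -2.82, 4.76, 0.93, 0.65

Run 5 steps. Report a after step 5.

a_post = -0.2453

step 1: x_pred=-3.5000  r=6.1700  x^+=0.4673  v^+=2.1277  a^+=-0.0327
step 2: x_pred=2.2431  r=-5.0631  x^+=-1.0125  v^+=-0.7266  a^+=-0.2767
step 3: x_pred=-1.7204  r=6.4804  x^+=2.4465  v^+=2.6592  a^+=0.0356
step 4: x_pred=4.6928  r=-3.7628  x^+=2.2733  v^+=0.5883  a^+=-0.1457
step 5: x_pred=2.7160  r=-2.0660  x^+=1.3876  v^+=-0.6877  a^+=-0.2453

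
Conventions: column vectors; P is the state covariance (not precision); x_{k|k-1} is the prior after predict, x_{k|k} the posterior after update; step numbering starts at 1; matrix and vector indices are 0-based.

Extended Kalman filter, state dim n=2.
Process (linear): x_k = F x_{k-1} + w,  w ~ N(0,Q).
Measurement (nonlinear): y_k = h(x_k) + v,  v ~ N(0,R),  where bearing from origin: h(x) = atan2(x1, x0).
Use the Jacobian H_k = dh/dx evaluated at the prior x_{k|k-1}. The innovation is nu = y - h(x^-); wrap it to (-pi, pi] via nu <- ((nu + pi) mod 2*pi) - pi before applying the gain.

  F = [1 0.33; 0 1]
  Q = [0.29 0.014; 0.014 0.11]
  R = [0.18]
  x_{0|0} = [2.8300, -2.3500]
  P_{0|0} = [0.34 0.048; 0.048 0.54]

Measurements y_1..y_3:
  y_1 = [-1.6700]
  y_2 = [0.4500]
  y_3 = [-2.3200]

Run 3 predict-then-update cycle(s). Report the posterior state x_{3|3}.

step 1: x^-=[2.0545, -2.3500]  P^-=[0.7205 0.2402; 0.2402 0.6500]  H_jac=[0.2412 0.2109]  S=[0.2752]  K=[0.8154; 0.7084]  nu=[-0.8176]  x^+=[1.3879, -2.9292]  P^+=[0.5375 0.0812; 0.0812 0.5119]
step 2: x^-=[0.4212, -2.9292]  P^-=[0.9368 0.2641; 0.2641 0.6219]  H_jac=[0.3345 0.0481]  S=[0.2947]  K=[1.1062; 0.4012]  nu=[1.8780]  x^+=[2.4987, -2.1758]  P^+=[0.5762 0.1333; 0.1333 0.5744]
step 3: x^-=[1.7807, -2.1758]  P^-=[1.0167 0.3369; 0.3369 0.6844]  H_jac=[0.2752 0.2253]  S=[0.3335]  K=[1.0666; 0.7403]  nu=[-1.4351]  x^+=[0.2501, -3.2381]  P^+=[0.6373 0.0735; 0.0735 0.5016]

x_post = [0.2501, -3.2381]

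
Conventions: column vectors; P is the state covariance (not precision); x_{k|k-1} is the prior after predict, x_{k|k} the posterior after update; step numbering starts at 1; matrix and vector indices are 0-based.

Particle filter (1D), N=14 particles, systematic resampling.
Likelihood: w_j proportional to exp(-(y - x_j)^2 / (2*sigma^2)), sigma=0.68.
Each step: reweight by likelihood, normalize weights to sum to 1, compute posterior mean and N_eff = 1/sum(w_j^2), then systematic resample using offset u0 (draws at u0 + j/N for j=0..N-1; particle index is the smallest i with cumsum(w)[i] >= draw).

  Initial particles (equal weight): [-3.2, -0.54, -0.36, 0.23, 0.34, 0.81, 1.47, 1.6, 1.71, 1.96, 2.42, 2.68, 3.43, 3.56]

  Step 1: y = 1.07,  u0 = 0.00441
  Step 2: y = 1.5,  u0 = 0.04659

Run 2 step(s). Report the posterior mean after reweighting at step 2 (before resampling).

post_mean = 1.4227

step 1: w=[0.0000, 0.0122, 0.0220, 0.0937, 0.1129, 0.1867, 0.1690, 0.1483, 0.1290, 0.0853, 0.0280, 0.0122, 0.0005, 0.0002]  mean=1.1731  Neff=7.5517  idx=[1, 3, 4, 4, 5, 5, 6, 6, 6, 7, 7, 8, 8, 9]
step 2: w=[0.0012, 0.0184, 0.0245, 0.0245, 0.0627, 0.0627, 0.1049, 0.1049, 0.1049, 0.1038, 0.1038, 0.1001, 0.1001, 0.0835]  mean=1.4227  Neff=10.9908  idx=[3, 4, 5, 6, 7, 7, 8, 9, 10, 10, 11, 12, 12, 13]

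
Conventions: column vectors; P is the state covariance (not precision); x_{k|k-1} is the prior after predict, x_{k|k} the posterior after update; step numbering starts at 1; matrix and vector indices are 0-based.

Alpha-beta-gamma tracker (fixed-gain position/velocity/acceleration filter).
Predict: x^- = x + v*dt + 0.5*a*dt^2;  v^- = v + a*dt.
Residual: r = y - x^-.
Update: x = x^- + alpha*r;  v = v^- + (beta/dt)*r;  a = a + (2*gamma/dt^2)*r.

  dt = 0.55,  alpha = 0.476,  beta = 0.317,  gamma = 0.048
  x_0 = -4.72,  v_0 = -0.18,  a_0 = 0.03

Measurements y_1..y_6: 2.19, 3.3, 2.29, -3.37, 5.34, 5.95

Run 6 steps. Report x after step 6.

step 1: x_pred=-4.8145  r=7.0045  x^+=-1.4803  v^+=3.8736  a^+=2.2529
step 2: x_pred=0.9909  r=2.3091  x^+=2.0900  v^+=6.4436  a^+=2.9857
step 3: x_pred=6.0856  r=-3.7956  x^+=4.2789  v^+=5.8981  a^+=1.7812
step 4: x_pred=7.7922  r=-11.1622  x^+=2.4790  v^+=0.4442  a^+=-1.7612
step 5: x_pred=2.4569  r=2.8831  x^+=3.8293  v^+=1.1372  a^+=-0.8463
step 6: x_pred=4.3267  r=1.6233  x^+=5.0994  v^+=1.6073  a^+=-0.3311

x_post = 5.0994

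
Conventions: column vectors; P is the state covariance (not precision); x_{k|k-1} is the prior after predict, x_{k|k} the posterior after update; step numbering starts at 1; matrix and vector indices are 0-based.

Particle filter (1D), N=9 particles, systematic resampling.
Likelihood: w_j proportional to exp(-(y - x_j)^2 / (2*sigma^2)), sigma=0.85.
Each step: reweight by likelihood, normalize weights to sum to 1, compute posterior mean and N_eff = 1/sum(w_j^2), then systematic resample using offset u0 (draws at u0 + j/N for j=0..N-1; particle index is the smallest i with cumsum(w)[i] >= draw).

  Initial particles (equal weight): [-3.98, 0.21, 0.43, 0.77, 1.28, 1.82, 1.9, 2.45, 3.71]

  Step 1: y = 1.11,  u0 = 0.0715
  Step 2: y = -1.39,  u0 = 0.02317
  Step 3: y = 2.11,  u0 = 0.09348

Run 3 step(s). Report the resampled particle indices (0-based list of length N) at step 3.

resampled_idx = [1, 3, 4, 5, 6, 7, 7, 8, 8]

step 1: w=[0.0000, 0.1176, 0.1496, 0.1902, 0.2020, 0.1454, 0.1338, 0.0595, 0.0019]  mean=1.1656  Neff=6.4195  idx=[1, 2, 3, 3, 4, 4, 5, 6, 7]
step 2: w=[0.4645, 0.2760, 0.1082, 0.1082, 0.0197, 0.0197, 0.0022, 0.0015, 0.0001]  mean=0.4403  Neff=3.1634  idx=[0, 0, 0, 0, 1, 1, 1, 2, 3]
step 3: w=[0.0618, 0.0618, 0.0618, 0.0618, 0.1065, 0.1065, 0.1065, 0.2167, 0.2167]  mean=0.5230  Neff=6.9813  idx=[1, 3, 4, 5, 6, 7, 7, 8, 8]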